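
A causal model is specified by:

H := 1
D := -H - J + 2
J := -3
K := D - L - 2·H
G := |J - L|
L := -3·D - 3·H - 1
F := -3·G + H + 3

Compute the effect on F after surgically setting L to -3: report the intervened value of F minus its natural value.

The intervention breaks the incoming arrows to L: L := -3·D - 3·H - 1 no longer applies, and L = -3.
G = |J - L|  [with J=-3, L=-3]  = 0
F = -3·G + H + 3  [with G=0, H=1]  = 4
Without intervention: D = -H - J + 2  [with H=1, J=-3]  = 4; L = -3·D - 3·H - 1  [with D=4, H=1]  = -16; G = |J - L|  [with J=-3, L=-16]  = 13; F = -3·G + H + 3  [with G=13, H=1]  = -35.
Change = 4 − (-35) = 39.

39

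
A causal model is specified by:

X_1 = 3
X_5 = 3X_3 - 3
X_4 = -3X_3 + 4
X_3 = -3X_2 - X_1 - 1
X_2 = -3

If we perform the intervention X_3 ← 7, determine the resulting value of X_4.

The intervention breaks the incoming arrows to X_3: X_3 = -3X_2 - X_1 - 1 no longer applies, and X_3 = 7.
X_4 = -3X_3 + 4  [with X_3=7]  = -17

-17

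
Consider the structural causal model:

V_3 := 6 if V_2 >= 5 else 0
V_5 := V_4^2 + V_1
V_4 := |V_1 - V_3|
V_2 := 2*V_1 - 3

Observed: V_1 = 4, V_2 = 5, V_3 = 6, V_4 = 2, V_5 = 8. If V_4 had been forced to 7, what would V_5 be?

Intervening sets V_4 = 7 and removes its equation (V_4 := |V_1 - V_3|).
V_5 = V_4^2 + V_1  [with V_4=7, V_1=4]  = 53

53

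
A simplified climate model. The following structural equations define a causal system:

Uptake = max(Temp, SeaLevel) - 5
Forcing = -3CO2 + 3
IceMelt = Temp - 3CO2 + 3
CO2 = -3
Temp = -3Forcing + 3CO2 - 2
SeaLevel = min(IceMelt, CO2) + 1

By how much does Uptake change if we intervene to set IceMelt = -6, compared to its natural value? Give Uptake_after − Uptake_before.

Under do(IceMelt=-6), the mechanism IceMelt = Temp - 3CO2 + 3 is discarded; IceMelt is fixed at -6.
Forcing = -3CO2 + 3  [with CO2=-3]  = 12
Temp = -3Forcing + 3CO2 - 2  [with Forcing=12, CO2=-3]  = -47
SeaLevel = min(IceMelt, CO2) + 1  [with IceMelt=-6, CO2=-3]  = -5
Uptake = max(Temp, SeaLevel) - 5  [with Temp=-47, SeaLevel=-5]  = -10
Without intervention: Forcing = -3CO2 + 3  [with CO2=-3]  = 12; Temp = -3Forcing + 3CO2 - 2  [with Forcing=12, CO2=-3]  = -47; IceMelt = Temp - 3CO2 + 3  [with Temp=-47, CO2=-3]  = -35; SeaLevel = min(IceMelt, CO2) + 1  [with IceMelt=-35, CO2=-3]  = -34; Uptake = max(Temp, SeaLevel) - 5  [with Temp=-47, SeaLevel=-34]  = -39.
Change = -10 − (-39) = 29.

29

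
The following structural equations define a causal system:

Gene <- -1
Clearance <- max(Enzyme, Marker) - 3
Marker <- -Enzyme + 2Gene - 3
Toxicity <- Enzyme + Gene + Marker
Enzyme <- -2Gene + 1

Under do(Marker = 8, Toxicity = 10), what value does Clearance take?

5

Setting Marker = 8, Toxicity = 10 by intervention discards those variables' equations.
Enzyme = -2Gene + 1  [with Gene=-1]  = 3
Clearance = max(Enzyme, Marker) - 3  [with Enzyme=3, Marker=8]  = 5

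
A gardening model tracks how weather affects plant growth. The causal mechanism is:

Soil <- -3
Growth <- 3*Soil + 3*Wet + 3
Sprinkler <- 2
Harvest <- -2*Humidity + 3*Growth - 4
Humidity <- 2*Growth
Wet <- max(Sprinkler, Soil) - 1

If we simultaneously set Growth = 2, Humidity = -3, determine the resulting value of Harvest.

The joint intervention fixes Growth = 2, Humidity = -3, removing each variable's own equation.
Harvest = -2*Humidity + 3*Growth - 4  [with Humidity=-3, Growth=2]  = 8

8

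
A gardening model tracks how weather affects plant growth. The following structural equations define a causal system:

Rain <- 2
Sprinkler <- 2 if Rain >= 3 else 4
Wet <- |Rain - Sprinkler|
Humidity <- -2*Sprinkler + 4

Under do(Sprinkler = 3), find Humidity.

-2

Under do(Sprinkler=3), the mechanism Sprinkler <- 2 if Rain >= 3 else 4 is discarded; Sprinkler is fixed at 3.
Humidity = -2*Sprinkler + 4  [with Sprinkler=3]  = -2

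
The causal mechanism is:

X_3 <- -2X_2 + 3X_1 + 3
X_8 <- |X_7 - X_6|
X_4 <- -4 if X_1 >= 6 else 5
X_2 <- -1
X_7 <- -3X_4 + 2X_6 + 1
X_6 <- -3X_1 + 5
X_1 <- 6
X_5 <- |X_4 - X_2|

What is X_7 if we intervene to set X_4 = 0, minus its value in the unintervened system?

-12

The intervention breaks the incoming arrows to X_4: X_4 <- -4 if X_1 >= 6 else 5 no longer applies, and X_4 = 0.
X_6 = -3X_1 + 5  [with X_1=6]  = -13
X_7 = -3X_4 + 2X_6 + 1  [with X_4=0, X_6=-13]  = -25
Without intervention: X_4 = -4 if X_1 >= 6 else 5  [with X_1=6]  = -4; X_6 = -3X_1 + 5  [with X_1=6]  = -13; X_7 = -3X_4 + 2X_6 + 1  [with X_4=-4, X_6=-13]  = -13.
Change = -25 − (-13) = -12.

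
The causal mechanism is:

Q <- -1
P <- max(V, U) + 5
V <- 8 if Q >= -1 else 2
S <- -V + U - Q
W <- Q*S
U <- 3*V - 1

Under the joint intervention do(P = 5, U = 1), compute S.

-6

Under do(P = 5, U = 1), each intervened variable's structural equation is replaced by its fixed value.
V = 8 if Q >= -1 else 2  [with Q=-1]  = 8
S = -V + U - Q  [with V=8, U=1, Q=-1]  = -6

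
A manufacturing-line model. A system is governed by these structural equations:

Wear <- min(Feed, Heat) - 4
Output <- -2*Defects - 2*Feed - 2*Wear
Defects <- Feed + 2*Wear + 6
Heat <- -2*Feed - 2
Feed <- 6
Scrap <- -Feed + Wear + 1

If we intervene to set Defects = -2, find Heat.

The intervention breaks the incoming arrows to Defects: Defects <- Feed + 2*Wear + 6 no longer applies, and Defects = -2.
Since Heat is not a descendant of the intervened variable, it is unaffected.
Heat = -2*Feed - 2  [with Feed=6]  = -14

-14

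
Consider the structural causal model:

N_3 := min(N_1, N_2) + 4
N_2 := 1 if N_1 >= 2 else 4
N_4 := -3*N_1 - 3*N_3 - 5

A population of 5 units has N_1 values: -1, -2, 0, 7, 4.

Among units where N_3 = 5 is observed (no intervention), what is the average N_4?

-36.5

Conditioning on N_3=5 selects the 2 unit(s) with N_1 ∈ {7, 4}. Their N_4 values: -41, -32. Mean = -36.5.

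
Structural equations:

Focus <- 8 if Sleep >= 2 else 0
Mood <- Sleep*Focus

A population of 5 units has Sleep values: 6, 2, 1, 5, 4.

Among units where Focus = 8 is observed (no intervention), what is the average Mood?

34

Conditioning on Focus=8 selects the 4 unit(s) with Sleep ∈ {6, 2, 5, 4}. Their Mood values: 48, 16, 40, 32. Mean = 34.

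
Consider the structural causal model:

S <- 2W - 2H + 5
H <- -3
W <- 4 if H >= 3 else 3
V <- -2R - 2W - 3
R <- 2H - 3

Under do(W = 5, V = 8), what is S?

Setting W = 5, V = 8 by intervention discards those variables' equations.
S = 2W - 2H + 5  [with W=5, H=-3]  = 21

21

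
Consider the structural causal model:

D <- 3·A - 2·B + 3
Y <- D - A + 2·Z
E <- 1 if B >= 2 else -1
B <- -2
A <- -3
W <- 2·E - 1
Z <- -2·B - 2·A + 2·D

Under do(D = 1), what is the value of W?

The intervention breaks the incoming arrows to D: D <- 3·A - 2·B + 3 no longer applies, and D = 1.
W is not downstream of the intervention, so its value is determined by the original equations.
E = 1 if B >= 2 else -1  [with B=-2]  = -1
W = 2·E - 1  [with E=-1]  = -3

-3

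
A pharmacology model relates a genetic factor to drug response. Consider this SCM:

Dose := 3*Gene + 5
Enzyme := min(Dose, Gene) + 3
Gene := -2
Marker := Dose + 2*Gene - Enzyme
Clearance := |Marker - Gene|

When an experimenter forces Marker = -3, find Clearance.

Intervening sets Marker = -3 and removes its equation (Marker := Dose + 2*Gene - Enzyme).
Clearance = |Marker - Gene|  [with Marker=-3, Gene=-2]  = 1

1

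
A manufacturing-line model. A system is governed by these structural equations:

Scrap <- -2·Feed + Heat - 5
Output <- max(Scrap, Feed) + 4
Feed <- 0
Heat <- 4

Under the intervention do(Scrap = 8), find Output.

The intervention breaks the incoming arrows to Scrap: Scrap <- -2·Feed + Heat - 5 no longer applies, and Scrap = 8.
Output = max(Scrap, Feed) + 4  [with Scrap=8, Feed=0]  = 12

12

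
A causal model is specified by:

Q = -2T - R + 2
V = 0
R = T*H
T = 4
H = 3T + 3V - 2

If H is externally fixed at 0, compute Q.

-6

do(H=0) replaces the equation H = 3T + 3V - 2 with the constant H = 0.
R = T*H  [with T=4, H=0]  = 0
Q = -2T - R + 2  [with T=4, R=0]  = -6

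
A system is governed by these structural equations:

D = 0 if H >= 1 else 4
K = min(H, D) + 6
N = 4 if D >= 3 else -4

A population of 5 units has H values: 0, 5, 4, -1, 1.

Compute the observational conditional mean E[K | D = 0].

6

Conditioning on D=0 selects the 3 unit(s) with H ∈ {5, 4, 1}. Their K values: 6, 6, 6. Mean = 6.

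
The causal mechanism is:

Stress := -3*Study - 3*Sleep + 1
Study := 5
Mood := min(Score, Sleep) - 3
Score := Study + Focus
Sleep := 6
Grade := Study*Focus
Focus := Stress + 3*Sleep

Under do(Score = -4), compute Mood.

The intervention breaks the incoming arrows to Score: Score := Study + Focus no longer applies, and Score = -4.
Mood = min(Score, Sleep) - 3  [with Score=-4, Sleep=6]  = -7

-7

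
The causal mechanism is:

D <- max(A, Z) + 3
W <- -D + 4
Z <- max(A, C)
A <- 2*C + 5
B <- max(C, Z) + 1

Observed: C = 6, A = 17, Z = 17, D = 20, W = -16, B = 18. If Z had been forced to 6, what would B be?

The intervention breaks the incoming arrows to Z: Z <- max(A, C) no longer applies, and Z = 6.
B = max(C, Z) + 1  [with C=6, Z=6]  = 7

7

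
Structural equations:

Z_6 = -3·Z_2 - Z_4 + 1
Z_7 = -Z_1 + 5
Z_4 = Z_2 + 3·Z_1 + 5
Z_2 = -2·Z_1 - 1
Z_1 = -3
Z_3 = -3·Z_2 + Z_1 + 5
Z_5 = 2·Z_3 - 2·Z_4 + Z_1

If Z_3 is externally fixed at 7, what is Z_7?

The intervention breaks the incoming arrows to Z_3: Z_3 = -3·Z_2 + Z_1 + 5 no longer applies, and Z_3 = 7.
Z_7 is not downstream of the intervention, so its value is determined by the original equations.
Z_7 = -Z_1 + 5  [with Z_1=-3]  = 8

8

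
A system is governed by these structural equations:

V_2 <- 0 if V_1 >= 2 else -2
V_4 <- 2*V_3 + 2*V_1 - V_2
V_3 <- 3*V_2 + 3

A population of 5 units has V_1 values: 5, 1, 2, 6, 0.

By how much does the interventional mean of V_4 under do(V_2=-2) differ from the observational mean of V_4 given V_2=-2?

Under do(V_2=-2), V_2's equation is replaced by V_2=-2 for every unit. Per-unit V_4: 6, -2, 0, 8, -4. Mean = 1.6.
Conditioning on V_2=-2 selects the 2 unit(s) with V_1 ∈ {1, 0}. Their V_4 values: -2, -4. Mean = -3.
Difference = 1.6 − (-3) = 4.6.

4.6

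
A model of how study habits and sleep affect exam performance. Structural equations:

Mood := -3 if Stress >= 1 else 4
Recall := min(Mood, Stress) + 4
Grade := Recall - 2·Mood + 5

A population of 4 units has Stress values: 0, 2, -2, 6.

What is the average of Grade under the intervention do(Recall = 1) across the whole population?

do(Recall=1) breaks Recall's dependence on Stress. With Recall=1 fixed, Grade across the units is -2, 12, -2, 12, mean 5.

5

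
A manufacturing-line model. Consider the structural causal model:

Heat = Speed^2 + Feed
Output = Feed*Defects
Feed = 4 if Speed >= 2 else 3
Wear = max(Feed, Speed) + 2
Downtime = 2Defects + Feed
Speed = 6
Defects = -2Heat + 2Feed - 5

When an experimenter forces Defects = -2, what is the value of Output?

The intervention breaks the incoming arrows to Defects: Defects = -2Heat + 2Feed - 5 no longer applies, and Defects = -2.
Feed = 4 if Speed >= 2 else 3  [with Speed=6]  = 4
Output = Feed*Defects  [with Feed=4, Defects=-2]  = -8

-8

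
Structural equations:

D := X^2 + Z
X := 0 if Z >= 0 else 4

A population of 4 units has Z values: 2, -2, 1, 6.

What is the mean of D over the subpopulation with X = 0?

Observing X=0 restricts to units where X's equation naturally yields 0: Z ∈ {2, 1, 6}. In that subpopulation D = 2, 1, 6, mean 3.

3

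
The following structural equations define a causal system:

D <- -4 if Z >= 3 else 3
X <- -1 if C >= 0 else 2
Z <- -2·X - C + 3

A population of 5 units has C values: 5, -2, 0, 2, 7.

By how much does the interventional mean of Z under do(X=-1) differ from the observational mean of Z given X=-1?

1.1

Under do(X=-1), X's equation is replaced by X=-1 for every unit. Per-unit Z: 0, 7, 5, 3, -2. Mean = 2.6.
E[Z|X=-1] averages over only the 4 units with X=-1 (C = 5, 0, 2, 7): Z = 0, 5, 3, -2, mean 1.5.
Difference = 2.6 − 1.5 = 1.1.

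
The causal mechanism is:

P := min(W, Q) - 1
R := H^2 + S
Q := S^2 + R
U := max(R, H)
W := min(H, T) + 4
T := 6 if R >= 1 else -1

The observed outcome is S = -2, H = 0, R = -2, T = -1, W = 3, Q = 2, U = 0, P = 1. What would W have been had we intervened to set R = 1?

4

do(R=1) replaces the equation R := H^2 + S with the constant R = 1.
T = 6 if R >= 1 else -1  [with R=1]  = 6
W = min(H, T) + 4  [with H=0, T=6]  = 4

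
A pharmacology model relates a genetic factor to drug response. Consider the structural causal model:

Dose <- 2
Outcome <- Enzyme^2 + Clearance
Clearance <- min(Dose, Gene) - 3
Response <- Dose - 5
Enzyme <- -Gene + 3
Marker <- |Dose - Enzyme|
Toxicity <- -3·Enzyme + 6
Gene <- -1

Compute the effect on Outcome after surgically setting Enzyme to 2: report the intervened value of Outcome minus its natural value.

The intervention breaks the incoming arrows to Enzyme: Enzyme <- -Gene + 3 no longer applies, and Enzyme = 2.
Clearance = min(Dose, Gene) - 3  [with Dose=2, Gene=-1]  = -4
Outcome = Enzyme^2 + Clearance  [with Enzyme=2, Clearance=-4]  = 0
Without intervention: Enzyme = -Gene + 3  [with Gene=-1]  = 4; Clearance = min(Dose, Gene) - 3  [with Dose=2, Gene=-1]  = -4; Outcome = Enzyme^2 + Clearance  [with Enzyme=4, Clearance=-4]  = 12.
Change = 0 − 12 = -12.

-12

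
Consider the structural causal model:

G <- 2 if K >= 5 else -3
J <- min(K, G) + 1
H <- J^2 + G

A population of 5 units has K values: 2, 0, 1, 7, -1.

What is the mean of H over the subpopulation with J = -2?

1

Observing J=-2 restricts to units where J's equation naturally yields -2: K ∈ {2, 0, 1, -1}. In that subpopulation H = 1, 1, 1, 1, mean 1.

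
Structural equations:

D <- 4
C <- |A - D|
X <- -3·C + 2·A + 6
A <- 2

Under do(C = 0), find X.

10

The intervention breaks the incoming arrows to C: C <- |A - D| no longer applies, and C = 0.
X = -3·C + 2·A + 6  [with C=0, A=2]  = 10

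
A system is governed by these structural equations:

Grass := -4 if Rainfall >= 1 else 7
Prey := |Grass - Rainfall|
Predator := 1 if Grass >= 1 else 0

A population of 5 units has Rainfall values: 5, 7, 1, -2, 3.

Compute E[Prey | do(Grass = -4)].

6.8

The intervention sets Grass=-4 in all 5 units regardless of Rainfall. Recomputing Prey per unit gives 9, 11, 5, 2, 7; average 6.8.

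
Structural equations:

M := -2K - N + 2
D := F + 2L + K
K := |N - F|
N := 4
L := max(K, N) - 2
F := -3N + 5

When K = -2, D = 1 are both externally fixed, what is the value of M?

2

The joint intervention fixes K = -2, D = 1, removing each variable's own equation.
M = -2K - N + 2  [with K=-2, N=4]  = 2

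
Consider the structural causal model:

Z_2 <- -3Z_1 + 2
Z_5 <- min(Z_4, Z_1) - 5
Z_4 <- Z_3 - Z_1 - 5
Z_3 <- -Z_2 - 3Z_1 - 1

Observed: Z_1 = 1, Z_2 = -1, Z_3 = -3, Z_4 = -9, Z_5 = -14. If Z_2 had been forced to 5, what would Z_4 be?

Under do(Z_2=5), the mechanism Z_2 <- -3Z_1 + 2 is discarded; Z_2 is fixed at 5.
Z_3 = -Z_2 - 3Z_1 - 1  [with Z_2=5, Z_1=1]  = -9
Z_4 = Z_3 - Z_1 - 5  [with Z_3=-9, Z_1=1]  = -15

-15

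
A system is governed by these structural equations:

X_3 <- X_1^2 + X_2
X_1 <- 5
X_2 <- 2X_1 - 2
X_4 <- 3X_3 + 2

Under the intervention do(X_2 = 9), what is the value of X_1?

Under do(X_2=9), the mechanism X_2 <- 2X_1 - 2 is discarded; X_2 is fixed at 9.
X_1 is not downstream of the intervention, so its value is determined by the original equations.

5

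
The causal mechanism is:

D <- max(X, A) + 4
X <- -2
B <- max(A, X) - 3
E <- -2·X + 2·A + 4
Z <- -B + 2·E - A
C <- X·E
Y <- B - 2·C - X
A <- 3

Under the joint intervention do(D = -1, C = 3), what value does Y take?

-4

Under do(D = -1, C = 3), each intervened variable's structural equation is replaced by its fixed value.
B = max(A, X) - 3  [with A=3, X=-2]  = 0
Y = B - 2·C - X  [with B=0, C=3, X=-2]  = -4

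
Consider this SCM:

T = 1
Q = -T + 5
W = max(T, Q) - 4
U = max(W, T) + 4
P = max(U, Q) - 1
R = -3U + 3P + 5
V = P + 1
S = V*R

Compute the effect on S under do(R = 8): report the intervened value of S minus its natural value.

Intervening sets R = 8 and removes its equation (R = -3U + 3P + 5).
Q = -T + 5  [with T=1]  = 4
W = max(T, Q) - 4  [with T=1, Q=4]  = 0
U = max(W, T) + 4  [with W=0, T=1]  = 5
P = max(U, Q) - 1  [with U=5, Q=4]  = 4
V = P + 1  [with P=4]  = 5
S = V*R  [with V=5, R=8]  = 40
Without intervention: Q = -T + 5  [with T=1]  = 4; W = max(T, Q) - 4  [with T=1, Q=4]  = 0; U = max(W, T) + 4  [with W=0, T=1]  = 5; P = max(U, Q) - 1  [with U=5, Q=4]  = 4; R = -3U + 3P + 5  [with U=5, P=4]  = 2; V = P + 1  [with P=4]  = 5; S = V*R  [with V=5, R=2]  = 10.
Change = 40 − 10 = 30.

30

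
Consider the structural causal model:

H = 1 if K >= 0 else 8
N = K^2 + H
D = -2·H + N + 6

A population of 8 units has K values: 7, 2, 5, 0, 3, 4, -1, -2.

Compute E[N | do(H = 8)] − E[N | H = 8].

11

Every unit gets H=8 under the intervention. N values become 57, 12, 33, 8, 17, 24, 9, 12; E[N|do(H=8)] = 21.5.
Observing H=8 restricts to units where H's equation naturally yields 8: K ∈ {-1, -2}. In that subpopulation N = 9, 12, mean 10.5.
Difference = 21.5 − 10.5 = 11.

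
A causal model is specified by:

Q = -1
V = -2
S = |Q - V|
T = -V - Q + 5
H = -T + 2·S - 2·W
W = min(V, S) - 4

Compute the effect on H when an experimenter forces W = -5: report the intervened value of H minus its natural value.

-2

The intervention breaks the incoming arrows to W: W = min(V, S) - 4 no longer applies, and W = -5.
S = |Q - V|  [with Q=-1, V=-2]  = 1
T = -V - Q + 5  [with V=-2, Q=-1]  = 8
H = -T + 2·S - 2·W  [with T=8, S=1, W=-5]  = 4
Without intervention: S = |Q - V|  [with Q=-1, V=-2]  = 1; T = -V - Q + 5  [with V=-2, Q=-1]  = 8; W = min(V, S) - 4  [with V=-2, S=1]  = -6; H = -T + 2·S - 2·W  [with T=8, S=1, W=-6]  = 6.
Change = 4 − 6 = -2.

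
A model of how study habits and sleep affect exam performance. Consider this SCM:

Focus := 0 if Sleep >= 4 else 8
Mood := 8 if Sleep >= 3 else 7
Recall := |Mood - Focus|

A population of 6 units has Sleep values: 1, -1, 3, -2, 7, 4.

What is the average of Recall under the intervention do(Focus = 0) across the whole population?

The intervention sets Focus=0 in all 6 units regardless of Sleep. Recomputing Recall per unit gives 7, 7, 8, 7, 8, 8; average 7.5.

7.5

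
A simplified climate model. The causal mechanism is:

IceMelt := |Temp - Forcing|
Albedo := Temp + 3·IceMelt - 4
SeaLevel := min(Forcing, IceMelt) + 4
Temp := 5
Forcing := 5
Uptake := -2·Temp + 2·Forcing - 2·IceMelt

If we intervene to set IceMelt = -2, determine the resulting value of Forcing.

5

Under do(IceMelt=-2), the mechanism IceMelt := |Temp - Forcing| is discarded; IceMelt is fixed at -2.
Forcing is not downstream of the intervention, so its value is determined by the original equations.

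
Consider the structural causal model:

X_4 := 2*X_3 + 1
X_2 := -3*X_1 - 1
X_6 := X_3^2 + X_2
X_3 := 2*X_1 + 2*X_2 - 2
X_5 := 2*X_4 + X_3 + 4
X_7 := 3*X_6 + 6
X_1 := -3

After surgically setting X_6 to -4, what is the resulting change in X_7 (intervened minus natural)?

-228

Intervening sets X_6 = -4 and removes its equation (X_6 := X_3^2 + X_2).
X_7 = 3*X_6 + 6  [with X_6=-4]  = -6
Without intervention: X_2 = -3*X_1 - 1  [with X_1=-3]  = 8; X_3 = 2*X_1 + 2*X_2 - 2  [with X_1=-3, X_2=8]  = 8; X_6 = X_3^2 + X_2  [with X_3=8, X_2=8]  = 72; X_7 = 3*X_6 + 6  [with X_6=72]  = 222.
Change = -6 − 222 = -228.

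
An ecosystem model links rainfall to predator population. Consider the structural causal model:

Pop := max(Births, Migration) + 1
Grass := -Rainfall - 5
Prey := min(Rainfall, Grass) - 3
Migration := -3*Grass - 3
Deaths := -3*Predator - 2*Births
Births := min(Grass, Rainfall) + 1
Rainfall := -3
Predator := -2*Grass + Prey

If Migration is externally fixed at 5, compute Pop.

do(Migration=5) replaces the equation Migration := -3*Grass - 3 with the constant Migration = 5.
Grass = -Rainfall - 5  [with Rainfall=-3]  = -2
Births = min(Grass, Rainfall) + 1  [with Grass=-2, Rainfall=-3]  = -2
Pop = max(Births, Migration) + 1  [with Births=-2, Migration=5]  = 6

6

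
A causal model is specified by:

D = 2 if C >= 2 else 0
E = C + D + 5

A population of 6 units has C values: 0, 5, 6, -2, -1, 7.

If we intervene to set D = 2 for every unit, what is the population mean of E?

9.5

The intervention sets D=2 in all 6 units regardless of C. Recomputing E per unit gives 7, 12, 13, 5, 6, 14; average 9.5.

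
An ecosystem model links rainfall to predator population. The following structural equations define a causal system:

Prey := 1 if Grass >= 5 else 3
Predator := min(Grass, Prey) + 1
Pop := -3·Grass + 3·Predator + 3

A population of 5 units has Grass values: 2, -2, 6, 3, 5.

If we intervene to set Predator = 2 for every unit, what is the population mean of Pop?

do(Predator=2) breaks Predator's dependence on Grass. With Predator=2 fixed, Pop across the units is 3, 15, -9, 0, -6, mean 0.6.

0.6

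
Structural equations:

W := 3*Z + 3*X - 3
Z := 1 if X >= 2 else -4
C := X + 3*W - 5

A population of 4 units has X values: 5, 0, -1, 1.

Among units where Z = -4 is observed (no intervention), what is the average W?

-15

Observing Z=-4 restricts to units where Z's equation naturally yields -4: X ∈ {0, -1, 1}. In that subpopulation W = -15, -18, -12, mean -15.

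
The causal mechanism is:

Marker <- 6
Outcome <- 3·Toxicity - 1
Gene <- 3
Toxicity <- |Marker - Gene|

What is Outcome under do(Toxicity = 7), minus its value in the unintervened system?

The intervention breaks the incoming arrows to Toxicity: Toxicity <- |Marker - Gene| no longer applies, and Toxicity = 7.
Outcome = 3·Toxicity - 1  [with Toxicity=7]  = 20
Without intervention: Toxicity = |Marker - Gene|  [with Marker=6, Gene=3]  = 3; Outcome = 3·Toxicity - 1  [with Toxicity=3]  = 8.
Change = 20 − 8 = 12.

12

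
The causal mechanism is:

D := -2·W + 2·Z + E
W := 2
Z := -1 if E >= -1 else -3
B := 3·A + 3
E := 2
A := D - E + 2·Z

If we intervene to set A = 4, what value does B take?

The intervention breaks the incoming arrows to A: A := D - E + 2·Z no longer applies, and A = 4.
B = 3·A + 3  [with A=4]  = 15

15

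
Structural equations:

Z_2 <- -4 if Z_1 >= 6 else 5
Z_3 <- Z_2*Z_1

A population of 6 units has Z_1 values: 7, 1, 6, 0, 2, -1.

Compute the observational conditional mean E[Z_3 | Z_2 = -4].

E[Z_3|Z_2=-4] averages over only the 2 units with Z_2=-4 (Z_1 = 7, 6): Z_3 = -28, -24, mean -26.

-26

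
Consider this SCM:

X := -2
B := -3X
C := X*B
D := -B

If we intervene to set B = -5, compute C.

The intervention breaks the incoming arrows to B: B := -3X no longer applies, and B = -5.
C = X*B  [with X=-2, B=-5]  = 10

10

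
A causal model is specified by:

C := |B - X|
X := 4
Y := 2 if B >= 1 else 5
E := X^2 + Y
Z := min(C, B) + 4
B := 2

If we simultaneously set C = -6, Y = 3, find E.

Setting C = -6, Y = 3 by intervention discards those variables' equations.
E = X^2 + Y  [with X=4, Y=3]  = 19

19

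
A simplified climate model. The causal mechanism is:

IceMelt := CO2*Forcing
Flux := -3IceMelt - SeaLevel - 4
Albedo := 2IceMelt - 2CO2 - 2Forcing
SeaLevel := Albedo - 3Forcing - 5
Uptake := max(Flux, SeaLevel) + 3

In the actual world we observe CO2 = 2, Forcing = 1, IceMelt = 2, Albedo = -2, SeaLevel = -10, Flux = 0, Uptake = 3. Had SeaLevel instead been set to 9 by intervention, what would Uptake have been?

Under do(SeaLevel=9), the mechanism SeaLevel := Albedo - 3Forcing - 5 is discarded; SeaLevel is fixed at 9.
IceMelt = CO2*Forcing  [with CO2=2, Forcing=1]  = 2
Flux = -3IceMelt - SeaLevel - 4  [with IceMelt=2, SeaLevel=9]  = -19
Uptake = max(Flux, SeaLevel) + 3  [with Flux=-19, SeaLevel=9]  = 12

12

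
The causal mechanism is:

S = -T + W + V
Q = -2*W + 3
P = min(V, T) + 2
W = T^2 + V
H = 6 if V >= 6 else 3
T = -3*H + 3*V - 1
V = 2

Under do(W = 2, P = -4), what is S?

The joint intervention fixes W = 2, P = -4, removing each variable's own equation.
H = 6 if V >= 6 else 3  [with V=2]  = 3
T = -3*H + 3*V - 1  [with H=3, V=2]  = -4
S = -T + W + V  [with T=-4, W=2, V=2]  = 8

8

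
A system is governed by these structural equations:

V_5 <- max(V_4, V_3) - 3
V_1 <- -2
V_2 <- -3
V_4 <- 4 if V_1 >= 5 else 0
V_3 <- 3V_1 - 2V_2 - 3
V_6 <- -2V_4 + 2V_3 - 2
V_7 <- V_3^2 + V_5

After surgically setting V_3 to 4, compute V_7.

The intervention breaks the incoming arrows to V_3: V_3 <- 3V_1 - 2V_2 - 3 no longer applies, and V_3 = 4.
V_4 = 4 if V_1 >= 5 else 0  [with V_1=-2]  = 0
V_5 = max(V_4, V_3) - 3  [with V_4=0, V_3=4]  = 1
V_7 = V_3^2 + V_5  [with V_3=4, V_5=1]  = 17

17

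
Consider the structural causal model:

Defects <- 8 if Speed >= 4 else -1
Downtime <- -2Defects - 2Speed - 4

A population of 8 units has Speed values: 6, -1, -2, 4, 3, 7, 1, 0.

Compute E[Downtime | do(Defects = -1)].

-6.5

The intervention sets Defects=-1 in all 8 units regardless of Speed. Recomputing Downtime per unit gives -14, 0, 2, -10, -8, -16, -4, -2; average -6.5.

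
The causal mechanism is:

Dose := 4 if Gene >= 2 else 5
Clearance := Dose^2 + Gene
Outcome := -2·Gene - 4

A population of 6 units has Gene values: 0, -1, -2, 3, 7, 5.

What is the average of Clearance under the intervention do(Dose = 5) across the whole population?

27

Under do(Dose=5), Dose's equation is replaced by Dose=5 for every unit. Per-unit Clearance: 25, 24, 23, 28, 32, 30. Mean = 27.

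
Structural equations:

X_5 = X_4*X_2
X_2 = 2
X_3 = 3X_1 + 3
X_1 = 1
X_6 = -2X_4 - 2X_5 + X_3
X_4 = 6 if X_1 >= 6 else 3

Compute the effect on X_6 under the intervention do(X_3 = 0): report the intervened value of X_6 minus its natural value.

-6

The intervention breaks the incoming arrows to X_3: X_3 = 3X_1 + 3 no longer applies, and X_3 = 0.
X_4 = 6 if X_1 >= 6 else 3  [with X_1=1]  = 3
X_5 = X_4*X_2  [with X_4=3, X_2=2]  = 6
X_6 = -2X_4 - 2X_5 + X_3  [with X_4=3, X_5=6, X_3=0]  = -18
Without intervention: X_3 = 3X_1 + 3  [with X_1=1]  = 6; X_4 = 6 if X_1 >= 6 else 3  [with X_1=1]  = 3; X_5 = X_4*X_2  [with X_4=3, X_2=2]  = 6; X_6 = -2X_4 - 2X_5 + X_3  [with X_4=3, X_5=6, X_3=6]  = -12.
Change = -18 − (-12) = -6.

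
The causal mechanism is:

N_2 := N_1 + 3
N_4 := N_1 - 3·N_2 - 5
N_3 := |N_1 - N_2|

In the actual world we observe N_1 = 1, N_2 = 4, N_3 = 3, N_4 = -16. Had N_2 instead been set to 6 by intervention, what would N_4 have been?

Under do(N_2=6), the mechanism N_2 := N_1 + 3 is discarded; N_2 is fixed at 6.
N_4 = N_1 - 3·N_2 - 5  [with N_1=1, N_2=6]  = -22

-22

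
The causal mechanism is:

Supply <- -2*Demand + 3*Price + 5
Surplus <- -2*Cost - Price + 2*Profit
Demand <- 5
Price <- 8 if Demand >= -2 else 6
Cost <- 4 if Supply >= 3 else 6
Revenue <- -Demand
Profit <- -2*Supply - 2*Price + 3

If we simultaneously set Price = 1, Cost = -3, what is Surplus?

15

Setting Price = 1, Cost = -3 by intervention discards those variables' equations.
Supply = -2*Demand + 3*Price + 5  [with Demand=5, Price=1]  = -2
Profit = -2*Supply - 2*Price + 3  [with Supply=-2, Price=1]  = 5
Surplus = -2*Cost - Price + 2*Profit  [with Cost=-3, Price=1, Profit=5]  = 15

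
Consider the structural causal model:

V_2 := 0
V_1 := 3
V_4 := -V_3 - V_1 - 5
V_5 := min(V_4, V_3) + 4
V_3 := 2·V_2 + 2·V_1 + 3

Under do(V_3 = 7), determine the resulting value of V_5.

do(V_3=7) replaces the equation V_3 := 2·V_2 + 2·V_1 + 3 with the constant V_3 = 7.
V_4 = -V_3 - V_1 - 5  [with V_3=7, V_1=3]  = -15
V_5 = min(V_4, V_3) + 4  [with V_4=-15, V_3=7]  = -11

-11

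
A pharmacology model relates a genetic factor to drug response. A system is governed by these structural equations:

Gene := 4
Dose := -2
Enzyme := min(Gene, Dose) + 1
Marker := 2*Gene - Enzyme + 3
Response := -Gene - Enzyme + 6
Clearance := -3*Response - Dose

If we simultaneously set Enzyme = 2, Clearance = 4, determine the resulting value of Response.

The joint intervention fixes Enzyme = 2, Clearance = 4, removing each variable's own equation.
Response = -Gene - Enzyme + 6  [with Gene=4, Enzyme=2]  = 0

0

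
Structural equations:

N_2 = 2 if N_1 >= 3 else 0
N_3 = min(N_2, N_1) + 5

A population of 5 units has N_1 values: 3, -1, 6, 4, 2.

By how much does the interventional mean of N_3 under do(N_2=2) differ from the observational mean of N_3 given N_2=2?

-0.6

do(N_2=2) breaks N_2's dependence on N_1. With N_2=2 fixed, N_3 across the units is 7, 4, 7, 7, 7, mean 6.4.
Observing N_2=2 restricts to units where N_2's equation naturally yields 2: N_1 ∈ {3, 6, 4}. In that subpopulation N_3 = 7, 7, 7, mean 7.
Difference = 6.4 − 7 = -0.6.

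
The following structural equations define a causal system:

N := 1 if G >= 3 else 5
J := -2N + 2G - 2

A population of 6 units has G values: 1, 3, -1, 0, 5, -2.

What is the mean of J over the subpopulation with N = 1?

4

E[J|N=1] averages over only the 2 units with N=1 (G = 3, 5): J = 2, 6, mean 4.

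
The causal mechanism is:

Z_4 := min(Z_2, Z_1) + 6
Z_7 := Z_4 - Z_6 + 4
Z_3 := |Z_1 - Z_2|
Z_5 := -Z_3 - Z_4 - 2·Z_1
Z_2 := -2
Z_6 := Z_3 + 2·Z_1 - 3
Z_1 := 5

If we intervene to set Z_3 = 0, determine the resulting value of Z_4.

The intervention breaks the incoming arrows to Z_3: Z_3 := |Z_1 - Z_2| no longer applies, and Z_3 = 0.
Z_4 is not downstream of the intervention, so its value is determined by the original equations.
Z_4 = min(Z_2, Z_1) + 6  [with Z_2=-2, Z_1=5]  = 4

4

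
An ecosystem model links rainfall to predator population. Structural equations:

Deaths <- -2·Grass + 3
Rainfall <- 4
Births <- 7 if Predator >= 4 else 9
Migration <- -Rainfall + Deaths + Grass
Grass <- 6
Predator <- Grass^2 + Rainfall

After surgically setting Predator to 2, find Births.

9

The intervention breaks the incoming arrows to Predator: Predator <- Grass^2 + Rainfall no longer applies, and Predator = 2.
Births = 7 if Predator >= 4 else 9  [with Predator=2]  = 9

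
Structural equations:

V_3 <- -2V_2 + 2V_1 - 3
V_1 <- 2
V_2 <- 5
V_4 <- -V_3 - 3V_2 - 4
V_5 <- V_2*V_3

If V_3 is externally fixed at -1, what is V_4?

The intervention breaks the incoming arrows to V_3: V_3 <- -2V_2 + 2V_1 - 3 no longer applies, and V_3 = -1.
V_4 = -V_3 - 3V_2 - 4  [with V_3=-1, V_2=5]  = -18

-18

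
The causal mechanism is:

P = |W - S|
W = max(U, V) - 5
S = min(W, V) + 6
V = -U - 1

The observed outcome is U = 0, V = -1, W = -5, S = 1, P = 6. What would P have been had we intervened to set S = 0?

Intervening sets S = 0 and removes its equation (S = min(W, V) + 6).
V = -U - 1  [with U=0]  = -1
W = max(U, V) - 5  [with U=0, V=-1]  = -5
P = |W - S|  [with W=-5, S=0]  = 5

5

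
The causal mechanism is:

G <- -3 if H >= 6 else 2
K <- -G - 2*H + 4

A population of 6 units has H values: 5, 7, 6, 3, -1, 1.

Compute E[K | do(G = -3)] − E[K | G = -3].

6

The intervention sets G=-3 in all 6 units regardless of H. Recomputing K per unit gives -3, -7, -5, 1, 9, 5; average 0.
Observing G=-3 restricts to units where G's equation naturally yields -3: H ∈ {7, 6}. In that subpopulation K = -7, -5, mean -6.
Difference = 0 − (-6) = 6.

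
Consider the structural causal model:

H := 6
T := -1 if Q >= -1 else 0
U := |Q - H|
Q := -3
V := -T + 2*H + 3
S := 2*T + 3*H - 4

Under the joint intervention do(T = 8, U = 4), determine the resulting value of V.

The joint intervention fixes T = 8, U = 4, removing each variable's own equation.
V = -T + 2*H + 3  [with T=8, H=6]  = 7

7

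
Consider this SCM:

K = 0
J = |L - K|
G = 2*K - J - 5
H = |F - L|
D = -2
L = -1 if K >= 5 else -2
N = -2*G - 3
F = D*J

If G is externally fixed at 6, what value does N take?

-15

do(G=6) replaces the equation G = 2*K - J - 5 with the constant G = 6.
N = -2*G - 3  [with G=6]  = -15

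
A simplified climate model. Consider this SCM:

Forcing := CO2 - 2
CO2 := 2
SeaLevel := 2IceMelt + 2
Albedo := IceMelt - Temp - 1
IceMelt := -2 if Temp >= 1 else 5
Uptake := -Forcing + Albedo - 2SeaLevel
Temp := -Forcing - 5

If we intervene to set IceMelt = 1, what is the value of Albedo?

5

Intervening sets IceMelt = 1 and removes its equation (IceMelt := -2 if Temp >= 1 else 5).
Forcing = CO2 - 2  [with CO2=2]  = 0
Temp = -Forcing - 5  [with Forcing=0]  = -5
Albedo = IceMelt - Temp - 1  [with IceMelt=1, Temp=-5]  = 5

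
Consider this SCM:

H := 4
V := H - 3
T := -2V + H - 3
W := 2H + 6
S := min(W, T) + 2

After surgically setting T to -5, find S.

Intervening sets T = -5 and removes its equation (T := -2V + H - 3).
W = 2H + 6  [with H=4]  = 14
S = min(W, T) + 2  [with W=14, T=-5]  = -3

-3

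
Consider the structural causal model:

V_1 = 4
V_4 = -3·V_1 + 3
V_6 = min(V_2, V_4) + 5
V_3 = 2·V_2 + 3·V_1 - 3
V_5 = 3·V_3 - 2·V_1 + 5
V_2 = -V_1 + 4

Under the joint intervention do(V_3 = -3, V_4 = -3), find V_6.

2

Setting V_3 = -3, V_4 = -3 by intervention discards those variables' equations.
V_2 = -V_1 + 4  [with V_1=4]  = 0
V_6 = min(V_2, V_4) + 5  [with V_2=0, V_4=-3]  = 2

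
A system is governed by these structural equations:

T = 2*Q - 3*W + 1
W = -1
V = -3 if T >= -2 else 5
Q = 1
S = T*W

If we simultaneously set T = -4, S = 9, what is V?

5

Setting T = -4, S = 9 by intervention discards those variables' equations.
V = -3 if T >= -2 else 5  [with T=-4]  = 5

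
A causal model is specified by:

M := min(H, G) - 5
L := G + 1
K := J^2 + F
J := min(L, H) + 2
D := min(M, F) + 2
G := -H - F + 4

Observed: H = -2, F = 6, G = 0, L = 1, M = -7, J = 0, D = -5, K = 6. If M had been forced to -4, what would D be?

-2

Under do(M=-4), the mechanism M := min(H, G) - 5 is discarded; M is fixed at -4.
D = min(M, F) + 2  [with M=-4, F=6]  = -2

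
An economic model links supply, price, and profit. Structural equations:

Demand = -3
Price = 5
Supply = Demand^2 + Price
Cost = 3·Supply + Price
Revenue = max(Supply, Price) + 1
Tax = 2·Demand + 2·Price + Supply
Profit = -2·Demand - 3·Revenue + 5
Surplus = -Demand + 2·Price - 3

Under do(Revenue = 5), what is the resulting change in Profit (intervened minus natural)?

Under do(Revenue=5), the mechanism Revenue = max(Supply, Price) + 1 is discarded; Revenue is fixed at 5.
Profit = -2·Demand - 3·Revenue + 5  [with Demand=-3, Revenue=5]  = -4
Without intervention: Supply = Demand^2 + Price  [with Demand=-3, Price=5]  = 14; Revenue = max(Supply, Price) + 1  [with Supply=14, Price=5]  = 15; Profit = -2·Demand - 3·Revenue + 5  [with Demand=-3, Revenue=15]  = -34.
Change = -4 − (-34) = 30.

30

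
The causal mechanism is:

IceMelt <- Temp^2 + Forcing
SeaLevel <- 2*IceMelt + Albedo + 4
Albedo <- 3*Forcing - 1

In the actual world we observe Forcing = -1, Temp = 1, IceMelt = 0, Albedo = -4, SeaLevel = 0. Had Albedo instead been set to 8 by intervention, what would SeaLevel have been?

Intervening sets Albedo = 8 and removes its equation (Albedo <- 3*Forcing - 1).
IceMelt = Temp^2 + Forcing  [with Temp=1, Forcing=-1]  = 0
SeaLevel = 2*IceMelt + Albedo + 4  [with IceMelt=0, Albedo=8]  = 12

12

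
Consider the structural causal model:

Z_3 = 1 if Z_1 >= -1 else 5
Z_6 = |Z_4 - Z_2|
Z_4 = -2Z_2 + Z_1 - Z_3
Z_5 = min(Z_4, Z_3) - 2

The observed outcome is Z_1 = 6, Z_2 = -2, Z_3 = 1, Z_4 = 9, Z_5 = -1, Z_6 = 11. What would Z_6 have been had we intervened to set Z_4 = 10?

12

Under do(Z_4=10), the mechanism Z_4 = -2Z_2 + Z_1 - Z_3 is discarded; Z_4 is fixed at 10.
Z_6 = |Z_4 - Z_2|  [with Z_4=10, Z_2=-2]  = 12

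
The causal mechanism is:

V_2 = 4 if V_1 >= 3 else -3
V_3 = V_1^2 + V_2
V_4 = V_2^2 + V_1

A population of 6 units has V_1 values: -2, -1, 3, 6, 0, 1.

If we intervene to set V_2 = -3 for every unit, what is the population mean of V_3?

5.5

Every unit gets V_2=-3 under the intervention. V_3 values become 1, -2, 6, 33, -3, -2; E[V_3|do(V_2=-3)] = 5.5.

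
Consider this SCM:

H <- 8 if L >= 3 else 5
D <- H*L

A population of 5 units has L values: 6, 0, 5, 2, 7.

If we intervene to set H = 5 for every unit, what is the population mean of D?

Under do(H=5), H's equation is replaced by H=5 for every unit. Per-unit D: 30, 0, 25, 10, 35. Mean = 20.

20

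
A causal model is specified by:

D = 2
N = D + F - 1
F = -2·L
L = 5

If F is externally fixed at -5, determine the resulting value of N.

The intervention breaks the incoming arrows to F: F = -2·L no longer applies, and F = -5.
N = D + F - 1  [with D=2, F=-5]  = -4

-4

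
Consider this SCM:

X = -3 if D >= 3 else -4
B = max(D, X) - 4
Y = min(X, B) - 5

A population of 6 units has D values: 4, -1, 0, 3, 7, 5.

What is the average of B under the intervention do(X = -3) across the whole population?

-1

do(X=-3) breaks X's dependence on D. With X=-3 fixed, B across the units is 0, -5, -4, -1, 3, 1, mean -1.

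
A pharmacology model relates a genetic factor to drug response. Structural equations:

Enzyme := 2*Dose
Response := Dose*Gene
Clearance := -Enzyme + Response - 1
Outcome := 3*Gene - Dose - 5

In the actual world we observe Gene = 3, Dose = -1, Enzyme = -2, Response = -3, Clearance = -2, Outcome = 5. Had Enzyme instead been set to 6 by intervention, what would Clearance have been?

do(Enzyme=6) replaces the equation Enzyme := 2*Dose with the constant Enzyme = 6.
Response = Dose*Gene  [with Dose=-1, Gene=3]  = -3
Clearance = -Enzyme + Response - 1  [with Enzyme=6, Response=-3]  = -10

-10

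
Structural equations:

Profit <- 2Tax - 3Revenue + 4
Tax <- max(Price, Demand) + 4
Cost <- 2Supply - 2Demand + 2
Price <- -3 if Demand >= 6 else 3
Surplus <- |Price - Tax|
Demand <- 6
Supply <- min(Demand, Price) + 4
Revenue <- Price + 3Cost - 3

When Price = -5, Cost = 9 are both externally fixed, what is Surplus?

15

Setting Price = -5, Cost = 9 by intervention discards those variables' equations.
Tax = max(Price, Demand) + 4  [with Price=-5, Demand=6]  = 10
Surplus = |Price - Tax|  [with Price=-5, Tax=10]  = 15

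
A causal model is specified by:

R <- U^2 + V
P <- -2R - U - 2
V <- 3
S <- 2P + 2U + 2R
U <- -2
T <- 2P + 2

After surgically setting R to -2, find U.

Under do(R=-2), the mechanism R <- U^2 + V is discarded; R is fixed at -2.
Since U is not a descendant of the intervened variable, it is unaffected.

-2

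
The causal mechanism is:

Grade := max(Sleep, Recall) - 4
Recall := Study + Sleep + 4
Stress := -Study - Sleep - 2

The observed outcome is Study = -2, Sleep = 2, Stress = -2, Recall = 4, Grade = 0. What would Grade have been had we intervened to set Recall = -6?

-2

Intervening sets Recall = -6 and removes its equation (Recall := Study + Sleep + 4).
Grade = max(Sleep, Recall) - 4  [with Sleep=2, Recall=-6]  = -2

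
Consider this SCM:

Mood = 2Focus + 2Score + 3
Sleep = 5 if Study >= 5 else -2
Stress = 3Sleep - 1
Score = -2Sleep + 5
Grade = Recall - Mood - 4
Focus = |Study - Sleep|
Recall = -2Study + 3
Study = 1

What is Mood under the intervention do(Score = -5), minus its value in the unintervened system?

The intervention breaks the incoming arrows to Score: Score = -2Sleep + 5 no longer applies, and Score = -5.
Sleep = 5 if Study >= 5 else -2  [with Study=1]  = -2
Focus = |Study - Sleep|  [with Study=1, Sleep=-2]  = 3
Mood = 2Focus + 2Score + 3  [with Focus=3, Score=-5]  = -1
Without intervention: Sleep = 5 if Study >= 5 else -2  [with Study=1]  = -2; Focus = |Study - Sleep|  [with Study=1, Sleep=-2]  = 3; Score = -2Sleep + 5  [with Sleep=-2]  = 9; Mood = 2Focus + 2Score + 3  [with Focus=3, Score=9]  = 27.
Change = -1 − 27 = -28.

-28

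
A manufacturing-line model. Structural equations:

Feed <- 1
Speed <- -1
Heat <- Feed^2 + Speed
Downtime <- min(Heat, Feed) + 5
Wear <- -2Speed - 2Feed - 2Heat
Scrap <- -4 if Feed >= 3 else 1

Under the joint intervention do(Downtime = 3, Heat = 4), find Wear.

-8

Under do(Downtime = 3, Heat = 4), each intervened variable's structural equation is replaced by its fixed value.
Wear = -2Speed - 2Feed - 2Heat  [with Speed=-1, Feed=1, Heat=4]  = -8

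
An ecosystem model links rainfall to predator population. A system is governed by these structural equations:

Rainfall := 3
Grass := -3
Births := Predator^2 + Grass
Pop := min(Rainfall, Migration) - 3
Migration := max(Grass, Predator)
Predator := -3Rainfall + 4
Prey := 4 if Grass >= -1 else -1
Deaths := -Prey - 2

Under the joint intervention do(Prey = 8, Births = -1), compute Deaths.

Setting Prey = 8, Births = -1 by intervention discards those variables' equations.
Deaths = -Prey - 2  [with Prey=8]  = -10

-10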